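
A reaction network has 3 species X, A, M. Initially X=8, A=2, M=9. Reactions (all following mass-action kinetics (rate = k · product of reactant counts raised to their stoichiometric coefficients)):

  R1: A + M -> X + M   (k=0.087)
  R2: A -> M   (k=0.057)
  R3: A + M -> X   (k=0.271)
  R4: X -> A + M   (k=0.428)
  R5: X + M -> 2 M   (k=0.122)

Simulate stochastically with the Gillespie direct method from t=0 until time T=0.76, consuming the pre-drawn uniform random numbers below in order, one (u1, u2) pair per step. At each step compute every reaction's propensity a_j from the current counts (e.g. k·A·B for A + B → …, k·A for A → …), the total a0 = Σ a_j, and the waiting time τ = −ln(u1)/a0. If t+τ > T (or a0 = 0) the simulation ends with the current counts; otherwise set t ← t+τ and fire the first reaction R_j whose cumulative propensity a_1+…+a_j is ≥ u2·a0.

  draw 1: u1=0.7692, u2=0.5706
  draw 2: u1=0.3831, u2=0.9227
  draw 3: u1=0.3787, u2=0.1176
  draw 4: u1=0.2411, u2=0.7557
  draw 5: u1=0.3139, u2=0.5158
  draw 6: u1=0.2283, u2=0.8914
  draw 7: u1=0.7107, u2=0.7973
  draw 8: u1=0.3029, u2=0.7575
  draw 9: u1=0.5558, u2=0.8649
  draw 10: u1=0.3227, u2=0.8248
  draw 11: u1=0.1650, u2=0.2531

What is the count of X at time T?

t=0.000: X=8 A=2 M=9
Draw 1: a1=1.566, a2=0.114, a3=4.878, a4=3.424, a5=8.784, a0=18.766; τ=−ln(0.7692)/18.766=0.014 → t=0.014; u2·a0=0.5706·18.766=10.708; a1+…+a4=9.982 < 10.708 ≤ a1+…+a5=18.766 → R5 fires; X=7 A=2 M=10
Draw 2: a1=1.740, a2=0.114, a3=5.420, a4=2.996, a5=8.540, a0=18.810; τ=−ln(0.3831)/18.810=0.051 → t=0.065; u2·a0=0.9227·18.810=17.356; a1+…+a4=10.270 < 17.356 ≤ a1+…+a5=18.810 → R5 fires; X=6 A=2 M=11
Draw 3: a1=1.914, a2=0.114, a3=5.962, a4=2.568, a5=8.052, a0=18.610; τ=−ln(0.3787)/18.610=0.052 → t=0.117; u2·a0=0.1176·18.610=2.189; a1+a2=2.028 < 2.189 ≤ a1+…+a3=7.990 → R3 fires; X=7 A=1 M=10
Draw 4: a1=0.870, a2=0.057, a3=2.710, a4=2.996, a5=8.540, a0=15.173; τ=−ln(0.2411)/15.173=0.094 → t=0.211; u2·a0=0.7557·15.173=11.466; a1+…+a4=6.633 < 11.466 ≤ a1+…+a5=15.173 → R5 fires; X=6 A=1 M=11
Draw 5: a1=0.957, a2=0.057, a3=2.981, a4=2.568, a5=8.052, a0=14.615; τ=−ln(0.3139)/14.615=0.079 → t=0.290; u2·a0=0.5158·14.615=7.538; a1+…+a4=6.563 < 7.538 ≤ a1+…+a5=14.615 → R5 fires; X=5 A=1 M=12
Draw 6: a1=1.044, a2=0.057, a3=3.252, a4=2.140, a5=7.320, a0=13.813; τ=−ln(0.2283)/13.813=0.107 → t=0.397; u2·a0=0.8914·13.813=12.313; a1+…+a4=6.493 < 12.313 ≤ a1+…+a5=13.813 → R5 fires; X=4 A=1 M=13
Draw 7: a1=1.131, a2=0.057, a3=3.523, a4=1.712, a5=6.344, a0=12.767; τ=−ln(0.7107)/12.767=0.027 → t=0.424; u2·a0=0.7973·12.767=10.179; a1+…+a4=6.423 < 10.179 ≤ a1+…+a5=12.767 → R5 fires; X=3 A=1 M=14
Draw 8: a1=1.218, a2=0.057, a3=3.794, a4=1.284, a5=5.124, a0=11.477; τ=−ln(0.3029)/11.477=0.104 → t=0.528; u2·a0=0.7575·11.477=8.694; a1+…+a4=6.353 < 8.694 ≤ a1+…+a5=11.477 → R5 fires; X=2 A=1 M=15
Draw 9: a1=1.305, a2=0.057, a3=4.065, a4=0.856, a5=3.660, a0=9.943; τ=−ln(0.5558)/9.943=0.059 → t=0.587; u2·a0=0.8649·9.943=8.600; a1+…+a4=6.283 < 8.600 ≤ a1+…+a5=9.943 → R5 fires; X=1 A=1 M=16
Draw 10: a1=1.392, a2=0.057, a3=4.336, a4=0.428, a5=1.952, a0=8.165; τ=−ln(0.3227)/8.165=0.139 → t=0.726; u2·a0=0.8248·8.165=6.734; a1+…+a4=6.213 < 6.734 ≤ a1+…+a5=8.165 → R5 fires; X=0 A=1 M=17
Draw 11: a1=1.479, a2=0.057, a3=4.607, a4=0.000, a5=0.000, a0=6.143; τ=−ln(0.1650)/6.143=0.293 → t=1.019 > T=0.76: stop.
Read off X at T=0.76: 0

X at T = 0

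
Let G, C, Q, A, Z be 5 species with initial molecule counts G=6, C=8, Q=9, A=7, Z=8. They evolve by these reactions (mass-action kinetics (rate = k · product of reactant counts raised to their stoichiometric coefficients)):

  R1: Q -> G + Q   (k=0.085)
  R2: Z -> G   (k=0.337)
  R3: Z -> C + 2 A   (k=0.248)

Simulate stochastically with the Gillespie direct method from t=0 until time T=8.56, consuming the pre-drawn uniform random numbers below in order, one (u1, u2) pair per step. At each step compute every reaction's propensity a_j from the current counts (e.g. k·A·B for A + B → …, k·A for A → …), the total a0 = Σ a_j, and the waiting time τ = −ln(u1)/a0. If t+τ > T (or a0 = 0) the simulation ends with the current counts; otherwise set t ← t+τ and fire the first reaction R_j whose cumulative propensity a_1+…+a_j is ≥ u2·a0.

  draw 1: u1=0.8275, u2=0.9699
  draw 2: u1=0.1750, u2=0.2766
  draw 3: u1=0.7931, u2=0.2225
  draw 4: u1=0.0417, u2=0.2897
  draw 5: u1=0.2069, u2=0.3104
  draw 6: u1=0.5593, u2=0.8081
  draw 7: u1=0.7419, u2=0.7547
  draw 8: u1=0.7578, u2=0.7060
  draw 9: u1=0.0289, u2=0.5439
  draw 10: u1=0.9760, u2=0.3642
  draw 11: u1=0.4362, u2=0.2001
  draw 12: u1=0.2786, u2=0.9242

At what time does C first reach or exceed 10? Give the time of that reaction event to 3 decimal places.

t=0.000: G=6 C=8 Q=9 A=7 Z=8
Draw 1: a1=0.765, a2=2.696, a3=1.984, a0=5.445; τ=−ln(0.8275)/5.445=0.035 → t=0.035; u2·a0=0.9699·5.445=5.281; a1+a2=3.461 < 5.281 ≤ a1+…+a3=5.445 → R3 fires; G=6 C=9 Q=9 A=9 Z=7
Draw 2: a1=0.765, a2=2.359, a3=1.736, a0=4.860; τ=−ln(0.1750)/4.860=0.359 → t=0.393; u2·a0=0.2766·4.860=1.344; a1=0.765 < 1.344 ≤ a1+a2=3.124 → R2 fires; G=7 C=9 Q=9 A=9 Z=6
Draw 3: a1=0.765, a2=2.022, a3=1.488, a0=4.275; τ=−ln(0.7931)/4.275=0.054 → t=0.448; u2·a0=0.2225·4.275=0.951; a1=0.765 < 0.951 ≤ a1+a2=2.787 → R2 fires; G=8 C=9 Q=9 A=9 Z=5
Draw 4: a1=0.765, a2=1.685, a3=1.240, a0=3.690; τ=−ln(0.0417)/3.690=0.861 → t=1.309; u2·a0=0.2897·3.690=1.069; a1=0.765 < 1.069 ≤ a1+a2=2.450 → R2 fires; G=9 C=9 Q=9 A=9 Z=4
Draw 5: a1=0.765, a2=1.348, a3=0.992, a0=3.105; τ=−ln(0.2069)/3.105=0.507 → t=1.816; u2·a0=0.3104·3.105=0.964; a1=0.765 < 0.964 ≤ a1+a2=2.113 → R2 fires; G=10 C=9 Q=9 A=9 Z=3
Draw 6: a1=0.765, a2=1.011, a3=0.744, a0=2.520; τ=−ln(0.5593)/2.520=0.231 → t=2.047; u2·a0=0.8081·2.520=2.036; a1+a2=1.776 < 2.036 ≤ a1+…+a3=2.520 → R3 fires; G=10 C=10 Q=9 A=11 Z=2
Draw 7: a1=0.765, a2=0.674, a3=0.496, a0=1.935; τ=−ln(0.7419)/1.935=0.154 → t=2.201; u2·a0=0.7547·1.935=1.460; a1+a2=1.439 < 1.460 ≤ a1+…+a3=1.935 → R3 fires; G=10 C=11 Q=9 A=13 Z=1
Draw 8: a1=0.765, a2=0.337, a3=0.248, a0=1.350; τ=−ln(0.7578)/1.350=0.205 → t=2.406; u2·a0=0.7060·1.350=0.953; a1=0.765 < 0.953 ≤ a1+a2=1.102 → R2 fires; G=11 C=11 Q=9 A=13 Z=0
Draw 9: a1=0.765, a2=0.000, a3=0.000, a0=0.765; τ=−ln(0.0289)/0.765=4.633 → t=7.039; u2·a0=0.5439·0.765=0.416 ≤ a1=0.765 → R1 fires; G=12 C=11 Q=9 A=13 Z=0
Draw 10: a1=0.765, a2=0.000, a3=0.000, a0=0.765; τ=−ln(0.9760)/0.765=0.032 → t=7.071; u2·a0=0.3642·0.765=0.279 ≤ a1=0.765 → R1 fires; G=13 C=11 Q=9 A=13 Z=0
Draw 11: a1=0.765, a2=0.000, a3=0.000, a0=0.765; τ=−ln(0.4362)/0.765=1.085 → t=8.155; u2·a0=0.2001·0.765=0.153 ≤ a1=0.765 → R1 fires; G=14 C=11 Q=9 A=13 Z=0
Draw 12: a1=0.765, a2=0.000, a3=0.000, a0=0.765; τ=−ln(0.2786)/0.765=1.671 → t=9.826 > T=8.56: stop.
C first becomes ≥ 10 when it reaches 10 at the event at t=2.047.

Threshold first reached at t = 2.047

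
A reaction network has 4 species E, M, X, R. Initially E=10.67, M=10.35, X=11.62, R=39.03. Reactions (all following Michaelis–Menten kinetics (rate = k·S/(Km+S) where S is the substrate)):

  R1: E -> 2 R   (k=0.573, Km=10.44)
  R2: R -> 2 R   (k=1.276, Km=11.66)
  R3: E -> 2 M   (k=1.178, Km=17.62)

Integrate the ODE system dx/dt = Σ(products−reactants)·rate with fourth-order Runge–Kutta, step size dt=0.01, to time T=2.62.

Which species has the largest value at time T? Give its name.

RK4 with dt=0.01: 262 steps to T=2.62. Trajectory (selected grid times):
t=0.00: E=10.67 M=10.35 X=11.62 R=39.03
t=0.29: E=10.46 M=10.61 X=11.62 R=39.48
t=0.58: E=10.25 M=10.86 X=11.62 R=39.93
t=0.87: E=10.04 M=11.11 X=11.62 R=40.38
t=1.16: E=9.84 M=11.36 X=11.62 R=40.83
t=1.46: E=9.63 M=11.61 X=11.62 R=41.30
t=1.75: E=9.43 M=11.85 X=11.62 R=41.75
t=2.04: E=9.23 M=12.08 X=11.62 R=42.19
t=2.33: E=9.04 M=12.32 X=11.62 R=42.64
t=2.62: E=8.85 M=12.55 X=11.62 R=43.08
At T=2.62: E=8.85 M=12.55 X=11.62 R=43.08; the largest is R.

Dominant species at T: R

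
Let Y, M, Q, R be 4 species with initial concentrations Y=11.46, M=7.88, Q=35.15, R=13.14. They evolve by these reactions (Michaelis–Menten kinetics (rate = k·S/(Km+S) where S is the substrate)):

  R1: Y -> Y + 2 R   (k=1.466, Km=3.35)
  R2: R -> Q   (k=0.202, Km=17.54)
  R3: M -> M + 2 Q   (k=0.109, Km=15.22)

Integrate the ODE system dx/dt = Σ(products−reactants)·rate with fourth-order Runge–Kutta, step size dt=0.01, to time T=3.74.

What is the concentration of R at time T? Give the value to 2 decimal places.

R at T = 21.25

RK4 with dt=0.01: 374 steps to T=3.74. Trajectory (selected grid times):
t=0.00: Y=11.46 M=7.88 Q=35.15 R=13.14
t=0.42: Y=11.46 M=7.88 Q=35.22 R=14.06
t=0.83: Y=11.46 M=7.88 Q=35.29 R=14.95
t=1.25: Y=11.46 M=7.88 Q=35.36 R=15.86
t=1.66: Y=11.46 M=7.88 Q=35.43 R=16.75
t=2.08: Y=11.46 M=7.88 Q=35.50 R=17.66
t=2.49: Y=11.46 M=7.88 Q=35.57 R=18.55
t=2.91: Y=11.46 M=7.88 Q=35.65 R=19.46
t=3.32: Y=11.46 M=7.88 Q=35.72 R=20.35
t=3.74: Y=11.46 M=7.88 Q=35.80 R=21.25
Read off R at T=3.74: 21.25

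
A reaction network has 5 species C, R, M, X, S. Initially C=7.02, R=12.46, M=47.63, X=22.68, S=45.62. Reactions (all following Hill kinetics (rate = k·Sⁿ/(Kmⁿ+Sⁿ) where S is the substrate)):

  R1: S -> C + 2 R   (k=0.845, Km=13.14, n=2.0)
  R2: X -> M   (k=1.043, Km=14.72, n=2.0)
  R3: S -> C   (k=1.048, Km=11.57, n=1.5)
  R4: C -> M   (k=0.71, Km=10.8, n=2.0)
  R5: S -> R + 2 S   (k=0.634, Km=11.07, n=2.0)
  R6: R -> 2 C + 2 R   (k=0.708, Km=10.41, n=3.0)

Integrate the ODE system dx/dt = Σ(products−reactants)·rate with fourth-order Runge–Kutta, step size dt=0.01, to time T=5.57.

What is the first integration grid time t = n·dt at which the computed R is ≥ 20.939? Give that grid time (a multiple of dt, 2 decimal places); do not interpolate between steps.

Threshold first reached at t = 3.14

RK4 with dt=0.01: 557 steps to T=5.57. Trajectory (selected grid times):
t=0.00: C=7.02 R=12.46 M=47.63 X=22.68 S=45.62
t=0.62: C=8.52 R=14.09 M=48.23 X=22.23 S=44.93
t=1.24: C=10.04 R=15.75 M=48.87 X=21.78 S=44.25
t=1.86: C=11.58 R=17.44 M=49.53 X=21.34 S=43.56
t=2.48: C=13.12 R=19.14 M=50.21 X=20.90 S=42.88
t=3.09: C=14.64 R=20.82 M=50.90 X=20.48 S=42.21
t=3.13: C=14.74 R=20.93 M=50.95 X=20.45 S=42.17
t=3.14: C=14.76 R=20.96 M=50.96 X=20.45 S=42.16
t=3.71: C=16.18 R=22.53 M=51.62 X=20.06 S=41.54
t=4.33: C=17.71 R=24.26 M=52.35 X=19.64 S=40.86
t=4.95: C=19.24 R=25.98 M=53.09 X=19.23 S=40.19
t=5.57: C=20.77 R=27.70 M=53.84 X=18.83 S=39.52
R(3.13)=20.928 < 20.939 but R(3.14)=20.956 ≥ 20.939, so the first grid time is t=3.14.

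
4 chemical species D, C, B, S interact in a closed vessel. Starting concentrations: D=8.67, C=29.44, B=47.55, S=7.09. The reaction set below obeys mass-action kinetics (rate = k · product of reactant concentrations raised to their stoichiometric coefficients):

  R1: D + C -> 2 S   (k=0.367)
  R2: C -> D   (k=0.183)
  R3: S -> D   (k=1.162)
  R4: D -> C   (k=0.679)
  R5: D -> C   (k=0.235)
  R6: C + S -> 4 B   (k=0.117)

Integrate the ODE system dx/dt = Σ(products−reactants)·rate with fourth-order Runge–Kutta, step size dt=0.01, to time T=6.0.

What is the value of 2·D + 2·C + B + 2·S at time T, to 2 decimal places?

Value at T = 137.95

Check how each reaction changes W = 2·D + 2·C + B + 2·S (weight of products minus weight of reactants):
R1: D + C -> 2 S: (2·2) − (2·1 + 2·1) = 4 − 4 = 0
R2: C -> D: (2·1) − (2·1) = 2 − 2 = 0
R3: S -> D: (2·1) − (2·1) = 2 − 2 = 0
R4: D -> C: (2·1) − (2·1) = 2 − 2 = 0
R5: D -> C: (2·1) − (2·1) = 2 − 2 = 0
R6: C + S -> 4 B: (1·4) − (2·1 + 2·1) = 4 − 4 = 0
Every reaction leaves W unchanged, so W is conserved and no simulation is needed: W(T) = W(0) = 2·8.67 + 2·29.44 + 47.55 + 2·7.09 = 137.95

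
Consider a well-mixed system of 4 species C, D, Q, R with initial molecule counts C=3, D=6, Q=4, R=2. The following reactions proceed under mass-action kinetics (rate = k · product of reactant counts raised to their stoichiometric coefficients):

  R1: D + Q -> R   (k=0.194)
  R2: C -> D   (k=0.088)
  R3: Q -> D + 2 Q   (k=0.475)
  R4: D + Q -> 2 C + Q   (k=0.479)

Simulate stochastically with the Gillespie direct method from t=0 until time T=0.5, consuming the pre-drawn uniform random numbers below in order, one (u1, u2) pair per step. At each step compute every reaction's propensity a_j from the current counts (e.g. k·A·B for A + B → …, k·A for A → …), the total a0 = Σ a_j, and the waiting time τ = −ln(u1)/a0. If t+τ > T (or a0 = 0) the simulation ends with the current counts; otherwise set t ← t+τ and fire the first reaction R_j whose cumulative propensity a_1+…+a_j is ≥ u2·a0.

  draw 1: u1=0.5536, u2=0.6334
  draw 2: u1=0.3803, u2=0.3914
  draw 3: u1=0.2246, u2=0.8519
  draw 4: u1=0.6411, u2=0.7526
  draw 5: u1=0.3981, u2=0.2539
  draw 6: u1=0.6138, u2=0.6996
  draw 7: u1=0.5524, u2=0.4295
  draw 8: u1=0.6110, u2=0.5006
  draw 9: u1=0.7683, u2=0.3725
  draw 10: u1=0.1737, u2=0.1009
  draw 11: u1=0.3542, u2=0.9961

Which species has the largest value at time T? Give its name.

t=0.000: C=3 D=6 Q=4 R=2
Draw 1: a1=4.656, a2=0.264, a3=1.900, a4=11.496, a0=18.316; τ=−ln(0.5536)/18.316=0.032 → t=0.032; u2·a0=0.6334·18.316=11.601; a1+…+a3=6.820 < 11.601 ≤ a1+…+a4=18.316 → R4 fires; C=5 D=5 Q=4 R=2
Draw 2: a1=3.880, a2=0.440, a3=1.900, a4=9.580, a0=15.800; τ=−ln(0.3803)/15.800=0.061 → t=0.093; u2·a0=0.3914·15.800=6.184; a1+a2=4.320 < 6.184 ≤ a1+…+a3=6.220 → R3 fires; C=5 D=6 Q=5 R=2
Draw 3: a1=5.820, a2=0.440, a3=2.375, a4=14.370, a0=23.005; τ=−ln(0.2246)/23.005=0.065 → t=0.158; u2·a0=0.8519·23.005=19.598; a1+…+a3=8.635 < 19.598 ≤ a1+…+a4=23.005 → R4 fires; C=7 D=5 Q=5 R=2
Draw 4: a1=4.850, a2=0.616, a3=2.375, a4=11.975, a0=19.816; τ=−ln(0.6411)/19.816=0.022 → t=0.181; u2·a0=0.7526·19.816=14.914; a1+…+a3=7.841 < 14.914 ≤ a1+…+a4=19.816 → R4 fires; C=9 D=4 Q=5 R=2
Draw 5: a1=3.880, a2=0.792, a3=2.375, a4=9.580, a0=16.627; τ=−ln(0.3981)/16.627=0.055 → t=0.236; u2·a0=0.2539·16.627=4.222; a1=3.880 < 4.222 ≤ a1+a2=4.672 → R2 fires; C=8 D=5 Q=5 R=2
Draw 6: a1=4.850, a2=0.704, a3=2.375, a4=11.975, a0=19.904; τ=−ln(0.6138)/19.904=0.025 → t=0.261; u2·a0=0.6996·19.904=13.925; a1+…+a3=7.929 < 13.925 ≤ a1+…+a4=19.904 → R4 fires; C=10 D=4 Q=5 R=2
Draw 7: a1=3.880, a2=0.880, a3=2.375, a4=9.580, a0=16.715; τ=−ln(0.5524)/16.715=0.036 → t=0.296; u2·a0=0.4295·16.715=7.179; a1+…+a3=7.135 < 7.179 ≤ a1+…+a4=16.715 → R4 fires; C=12 D=3 Q=5 R=2
Draw 8: a1=2.910, a2=1.056, a3=2.375, a4=7.185, a0=13.526; τ=−ln(0.6110)/13.526=0.036 → t=0.333; u2·a0=0.5006·13.526=6.771; a1+…+a3=6.341 < 6.771 ≤ a1+…+a4=13.526 → R4 fires; C=14 D=2 Q=5 R=2
Draw 9: a1=1.940, a2=1.232, a3=2.375, a4=4.790, a0=10.337; τ=−ln(0.7683)/10.337=0.025 → t=0.358; u2·a0=0.3725·10.337=3.851; a1+a2=3.172 < 3.851 ≤ a1+…+a3=5.547 → R3 fires; C=14 D=3 Q=6 R=2
Draw 10: a1=3.492, a2=1.232, a3=2.850, a4=8.622, a0=16.196; τ=−ln(0.1737)/16.196=0.108 → t=0.466; u2·a0=0.1009·16.196=1.634 ≤ a1=3.492 → R1 fires; C=14 D=2 Q=5 R=3
Draw 11: a1=1.940, a2=1.232, a3=2.375, a4=4.790, a0=10.337; τ=−ln(0.3542)/10.337=0.100 → t=0.567 > T=0.5: stop.
At T=0.5: C=14 D=2 Q=5 R=3; the largest is C.

Dominant species at T: C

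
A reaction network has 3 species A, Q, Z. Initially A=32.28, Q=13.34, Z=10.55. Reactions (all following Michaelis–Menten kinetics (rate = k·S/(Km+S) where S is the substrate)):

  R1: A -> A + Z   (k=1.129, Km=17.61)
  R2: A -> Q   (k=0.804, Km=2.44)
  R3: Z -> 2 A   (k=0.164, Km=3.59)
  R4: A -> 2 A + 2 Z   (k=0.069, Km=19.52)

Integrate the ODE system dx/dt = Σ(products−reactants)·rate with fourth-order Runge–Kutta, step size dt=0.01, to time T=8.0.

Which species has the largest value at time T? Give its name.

RK4 with dt=0.01: 800 steps to T=8.0. Trajectory (selected grid times):
t=0.00: A=32.28 Q=13.34 Z=10.55
t=0.89: A=31.87 Q=14.00 Z=11.17
t=1.78: A=31.47 Q=14.67 Z=11.78
t=2.67: A=31.07 Q=15.33 Z=12.38
t=3.56: A=30.67 Q=16.00 Z=12.98
t=4.44: A=30.28 Q=16.65 Z=13.57
t=5.33: A=29.89 Q=17.31 Z=14.17
t=6.22: A=29.50 Q=17.97 Z=14.75
t=7.11: A=29.11 Q=18.63 Z=15.34
t=8.00: A=28.72 Q=19.29 Z=15.92
At T=8.0: A=28.72 Q=19.29 Z=15.92; the largest is A.

Dominant species at T: A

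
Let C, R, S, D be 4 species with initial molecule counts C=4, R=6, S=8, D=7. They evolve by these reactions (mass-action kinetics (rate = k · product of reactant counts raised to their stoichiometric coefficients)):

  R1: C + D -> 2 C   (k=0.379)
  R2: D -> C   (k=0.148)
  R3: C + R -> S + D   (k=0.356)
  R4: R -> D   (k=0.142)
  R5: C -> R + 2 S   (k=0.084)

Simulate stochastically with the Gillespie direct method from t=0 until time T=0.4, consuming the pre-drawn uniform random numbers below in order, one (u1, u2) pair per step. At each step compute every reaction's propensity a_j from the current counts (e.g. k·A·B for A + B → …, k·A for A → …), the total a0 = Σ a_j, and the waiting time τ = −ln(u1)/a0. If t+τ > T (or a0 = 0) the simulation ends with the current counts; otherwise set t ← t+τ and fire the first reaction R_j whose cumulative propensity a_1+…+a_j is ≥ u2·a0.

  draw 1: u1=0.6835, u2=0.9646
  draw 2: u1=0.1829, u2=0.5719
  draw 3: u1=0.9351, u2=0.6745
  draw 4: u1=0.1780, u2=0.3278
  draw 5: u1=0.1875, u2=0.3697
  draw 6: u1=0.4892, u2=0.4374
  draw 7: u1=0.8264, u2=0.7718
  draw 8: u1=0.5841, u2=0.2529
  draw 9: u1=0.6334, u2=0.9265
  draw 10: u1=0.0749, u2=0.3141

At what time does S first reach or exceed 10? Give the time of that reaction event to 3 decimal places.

Threshold first reached at t = 0.298

t=0.000: C=4 R=6 S=8 D=7
Draw 1: a1=10.612, a2=1.036, a3=8.544, a4=0.852, a5=0.336, a0=21.380; τ=−ln(0.6835)/21.380=0.018 → t=0.018; u2·a0=0.9646·21.380=20.623; a1+…+a3=20.192 < 20.623 ≤ a1+…+a4=21.044 → R4 fires; C=4 R=5 S=8 D=8
Draw 2: a1=12.128, a2=1.184, a3=7.120, a4=0.710, a5=0.336, a0=21.478; τ=−ln(0.1829)/21.478=0.079 → t=0.097; u2·a0=0.5719·21.478=12.283; a1=12.128 < 12.283 ≤ a1+a2=13.312 → R2 fires; C=5 R=5 S=8 D=7
Draw 3: a1=13.265, a2=1.036, a3=8.900, a4=0.710, a5=0.420, a0=24.331; τ=−ln(0.9351)/24.331=0.003 → t=0.100; u2·a0=0.6745·24.331=16.411; a1+a2=14.301 < 16.411 ≤ a1+…+a3=23.201 → R3 fires; C=4 R=4 S=9 D=8
Draw 4: a1=12.128, a2=1.184, a3=5.696, a4=0.568, a5=0.336, a0=19.912; τ=−ln(0.1780)/19.912=0.087 → t=0.186; u2·a0=0.3278·19.912=6.527 ≤ a1=12.128 → R1 fires; C=5 R=4 S=9 D=7
Draw 5: a1=13.265, a2=1.036, a3=7.120, a4=0.568, a5=0.420, a0=22.409; τ=−ln(0.1875)/22.409=0.075 → t=0.261; u2·a0=0.3697·22.409=8.285 ≤ a1=13.265 → R1 fires; C=6 R=4 S=9 D=6
Draw 6: a1=13.644, a2=0.888, a3=8.544, a4=0.568, a5=0.504, a0=24.148; τ=−ln(0.4892)/24.148=0.030 → t=0.291; u2·a0=0.4374·24.148=10.562 ≤ a1=13.644 → R1 fires; C=7 R=4 S=9 D=5
Draw 7: a1=13.265, a2=0.740, a3=9.968, a4=0.568, a5=0.588, a0=25.129; τ=−ln(0.8264)/25.129=0.008 → t=0.298; u2·a0=0.7718·25.129=19.395; a1+a2=14.005 < 19.395 ≤ a1+…+a3=23.973 → R3 fires; C=6 R=3 S=10 D=6
Draw 8: a1=13.644, a2=0.888, a3=6.408, a4=0.426, a5=0.504, a0=21.870; τ=−ln(0.5841)/21.870=0.025 → t=0.323; u2·a0=0.2529·21.870=5.531 ≤ a1=13.644 → R1 fires; C=7 R=3 S=10 D=5
Draw 9: a1=13.265, a2=0.740, a3=7.476, a4=0.426, a5=0.588, a0=22.495; τ=−ln(0.6334)/22.495=0.020 → t=0.343; u2·a0=0.9265·22.495=20.842; a1+a2=14.005 < 20.842 ≤ a1+…+a3=21.481 → R3 fires; C=6 R=2 S=11 D=6
Draw 10: a1=13.644, a2=0.888, a3=4.272, a4=0.284, a5=0.504, a0=19.592; τ=−ln(0.0749)/19.592=0.132 → t=0.475 > T=0.4: stop.
S first becomes ≥ 10 when it reaches 10 at the event at t=0.298.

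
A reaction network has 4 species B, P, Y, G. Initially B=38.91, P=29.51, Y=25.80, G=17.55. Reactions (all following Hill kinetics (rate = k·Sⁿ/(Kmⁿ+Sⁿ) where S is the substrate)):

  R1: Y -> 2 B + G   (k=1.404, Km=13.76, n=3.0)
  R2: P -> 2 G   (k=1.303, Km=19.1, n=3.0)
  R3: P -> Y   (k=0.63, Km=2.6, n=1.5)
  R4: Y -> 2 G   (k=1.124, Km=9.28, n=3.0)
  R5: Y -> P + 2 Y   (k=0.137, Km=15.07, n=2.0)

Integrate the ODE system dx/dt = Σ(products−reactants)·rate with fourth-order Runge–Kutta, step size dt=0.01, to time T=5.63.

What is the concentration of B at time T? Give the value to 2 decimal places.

B at T = 51.34

RK4 with dt=0.01: 563 steps to T=5.63. Trajectory (selected grid times):
t=0.00: B=38.91 P=29.51 Y=25.80 G=17.55
t=0.63: B=40.43 P=28.55 Y=24.81 G=20.94
t=1.25: B=41.91 P=27.62 Y=23.86 G=24.23
t=1.88: B=43.38 P=26.68 Y=22.90 G=27.51
t=2.50: B=44.79 P=25.78 Y=21.98 G=30.69
t=3.13: B=46.19 P=24.88 Y=21.07 G=33.85
t=3.75: B=47.54 P=24.01 Y=20.19 G=36.89
t=4.38: B=48.86 P=23.15 Y=19.33 G=39.90
t=5.00: B=50.12 P=22.31 Y=18.50 G=42.79
t=5.63: B=51.34 P=21.49 Y=17.70 G=45.64
Read off B at T=5.63: 51.34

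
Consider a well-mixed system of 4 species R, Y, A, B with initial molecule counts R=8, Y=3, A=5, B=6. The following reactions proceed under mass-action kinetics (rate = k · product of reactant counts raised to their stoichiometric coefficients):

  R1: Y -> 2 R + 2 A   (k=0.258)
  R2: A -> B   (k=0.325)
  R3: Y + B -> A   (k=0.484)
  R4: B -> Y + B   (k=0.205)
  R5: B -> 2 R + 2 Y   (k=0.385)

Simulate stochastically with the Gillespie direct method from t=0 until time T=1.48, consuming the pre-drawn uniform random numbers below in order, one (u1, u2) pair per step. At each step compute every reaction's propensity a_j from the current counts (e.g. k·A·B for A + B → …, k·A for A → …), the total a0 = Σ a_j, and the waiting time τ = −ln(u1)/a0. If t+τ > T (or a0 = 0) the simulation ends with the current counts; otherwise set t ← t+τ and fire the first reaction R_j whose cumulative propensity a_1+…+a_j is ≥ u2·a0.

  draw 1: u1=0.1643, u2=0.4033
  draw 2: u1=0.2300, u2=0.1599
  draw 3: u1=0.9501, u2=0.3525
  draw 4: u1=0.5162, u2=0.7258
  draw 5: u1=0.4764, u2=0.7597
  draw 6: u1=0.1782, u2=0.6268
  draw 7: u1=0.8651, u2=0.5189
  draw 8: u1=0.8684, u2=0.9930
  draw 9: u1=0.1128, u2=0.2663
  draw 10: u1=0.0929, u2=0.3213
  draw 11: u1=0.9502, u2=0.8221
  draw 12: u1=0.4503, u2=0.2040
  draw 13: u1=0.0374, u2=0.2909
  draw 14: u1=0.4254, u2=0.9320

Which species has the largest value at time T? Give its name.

Dominant species at T: R

t=0.000: R=8 Y=3 A=5 B=6
Draw 1: a1=0.774, a2=1.625, a3=8.712, a4=1.230, a5=2.310, a0=14.651; τ=−ln(0.1643)/14.651=0.123 → t=0.123; u2·a0=0.4033·14.651=5.909; a1+a2=2.399 < 5.909 ≤ a1+…+a3=11.111 → R3 fires; R=8 Y=2 A=6 B=5
Draw 2: a1=0.516, a2=1.950, a3=4.840, a4=1.025, a5=1.925, a0=10.256; τ=−ln(0.2300)/10.256=0.143 → t=0.267; u2·a0=0.1599·10.256=1.640; a1=0.516 < 1.640 ≤ a1+a2=2.466 → R2 fires; R=8 Y=2 A=5 B=6
Draw 3: a1=0.516, a2=1.625, a3=5.808, a4=1.230, a5=2.310, a0=11.489; τ=−ln(0.9501)/11.489=0.004 → t=0.271; u2·a0=0.3525·11.489=4.050; a1+a2=2.141 < 4.050 ≤ a1+…+a3=7.949 → R3 fires; R=8 Y=1 A=6 B=5
Draw 4: a1=0.258, a2=1.950, a3=2.420, a4=1.025, a5=1.925, a0=7.578; τ=−ln(0.5162)/7.578=0.087 → t=0.358; u2·a0=0.7258·7.578=5.500; a1+…+a3=4.628 < 5.500 ≤ a1+…+a4=5.653 → R4 fires; R=8 Y=2 A=6 B=5
Draw 5: a1=0.516, a2=1.950, a3=4.840, a4=1.025, a5=1.925, a0=10.256; τ=−ln(0.4764)/10.256=0.072 → t=0.431; u2·a0=0.7597·10.256=7.791; a1+…+a3=7.306 < 7.791 ≤ a1+…+a4=8.331 → R4 fires; R=8 Y=3 A=6 B=5
Draw 6: a1=0.774, a2=1.950, a3=7.260, a4=1.025, a5=1.925, a0=12.934; τ=−ln(0.1782)/12.934=0.133 → t=0.564; u2·a0=0.6268·12.934=8.107; a1+a2=2.724 < 8.107 ≤ a1+…+a3=9.984 → R3 fires; R=8 Y=2 A=7 B=4
Draw 7: a1=0.516, a2=2.275, a3=3.872, a4=0.820, a5=1.540, a0=9.023; τ=−ln(0.8651)/9.023=0.016 → t=0.580; u2·a0=0.5189·9.023=4.682; a1+a2=2.791 < 4.682 ≤ a1+…+a3=6.663 → R3 fires; R=8 Y=1 A=8 B=3
Draw 8: a1=0.258, a2=2.600, a3=1.452, a4=0.615, a5=1.155, a0=6.080; τ=−ln(0.8684)/6.080=0.023 → t=0.603; u2·a0=0.9930·6.080=6.037; a1+…+a4=4.925 < 6.037 ≤ a1+…+a5=6.080 → R5 fires; R=10 Y=3 A=8 B=2
Draw 9: a1=0.774, a2=2.600, a3=2.904, a4=0.410, a5=0.770, a0=7.458; τ=−ln(0.1128)/7.458=0.293 → t=0.896; u2·a0=0.2663·7.458=1.986; a1=0.774 < 1.986 ≤ a1+a2=3.374 → R2 fires; R=10 Y=3 A=7 B=3
Draw 10: a1=0.774, a2=2.275, a3=4.356, a4=0.615, a5=1.155, a0=9.175; τ=−ln(0.0929)/9.175=0.259 → t=1.155; u2·a0=0.3213·9.175=2.948; a1=0.774 < 2.948 ≤ a1+a2=3.049 → R2 fires; R=10 Y=3 A=6 B=4
Draw 11: a1=0.774, a2=1.950, a3=5.808, a4=0.820, a5=1.540, a0=10.892; τ=−ln(0.9502)/10.892=0.005 → t=1.159; u2·a0=0.8221·10.892=8.954; a1+…+a3=8.532 < 8.954 ≤ a1+…+a4=9.352 → R4 fires; R=10 Y=4 A=6 B=4
Draw 12: a1=1.032, a2=1.950, a3=7.744, a4=0.820, a5=1.540, a0=13.086; τ=−ln(0.4503)/13.086=0.061 → t=1.220; u2·a0=0.2040·13.086=2.670; a1=1.032 < 2.670 ≤ a1+a2=2.982 → R2 fires; R=10 Y=4 A=5 B=5
Draw 13: a1=1.032, a2=1.625, a3=9.680, a4=1.025, a5=1.925, a0=15.287; τ=−ln(0.0374)/15.287=0.215 → t=1.435; u2·a0=0.2909·15.287=4.447; a1+a2=2.657 < 4.447 ≤ a1+…+a3=12.337 → R3 fires; R=10 Y=3 A=6 B=4
Draw 14: a1=0.774, a2=1.950, a3=5.808, a4=0.820, a5=1.540, a0=10.892; τ=−ln(0.4254)/10.892=0.078 → t=1.514 > T=1.48: stop.
At T=1.48: R=10 Y=3 A=6 B=4; the largest is R.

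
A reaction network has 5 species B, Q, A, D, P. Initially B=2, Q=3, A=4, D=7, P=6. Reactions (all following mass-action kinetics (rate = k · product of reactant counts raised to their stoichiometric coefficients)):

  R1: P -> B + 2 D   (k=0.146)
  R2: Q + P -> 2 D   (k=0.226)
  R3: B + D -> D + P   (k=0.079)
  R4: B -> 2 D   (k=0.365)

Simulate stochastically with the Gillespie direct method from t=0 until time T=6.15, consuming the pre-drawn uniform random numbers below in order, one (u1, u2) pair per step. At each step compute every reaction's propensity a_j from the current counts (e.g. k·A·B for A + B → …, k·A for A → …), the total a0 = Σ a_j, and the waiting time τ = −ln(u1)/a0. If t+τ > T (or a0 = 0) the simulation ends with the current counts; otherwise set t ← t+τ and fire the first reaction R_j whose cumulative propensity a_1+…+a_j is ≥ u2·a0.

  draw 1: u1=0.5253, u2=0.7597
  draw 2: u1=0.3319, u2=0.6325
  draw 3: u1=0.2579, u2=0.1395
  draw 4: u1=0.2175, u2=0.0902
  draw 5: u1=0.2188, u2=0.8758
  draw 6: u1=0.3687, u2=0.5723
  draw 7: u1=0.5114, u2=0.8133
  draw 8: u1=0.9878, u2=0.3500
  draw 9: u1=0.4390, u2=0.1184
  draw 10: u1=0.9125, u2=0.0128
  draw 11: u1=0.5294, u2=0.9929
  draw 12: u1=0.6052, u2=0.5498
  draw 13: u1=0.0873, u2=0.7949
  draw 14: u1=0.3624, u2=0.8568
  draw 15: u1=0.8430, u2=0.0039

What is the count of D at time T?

t=0.000: B=2 Q=3 A=4 D=7 P=6
Draw 1: a1=0.876, a2=4.068, a3=1.106, a4=0.730, a0=6.780; τ=−ln(0.5253)/6.780=0.095 → t=0.095; u2·a0=0.7597·6.780=5.151; a1+a2=4.944 < 5.151 ≤ a1+…+a3=6.050 → R3 fires; B=1 Q=3 A=4 D=7 P=7
Draw 2: a1=1.022, a2=4.746, a3=0.553, a4=0.365, a0=6.686; τ=−ln(0.3319)/6.686=0.165 → t=0.260; u2·a0=0.6325·6.686=4.229; a1=1.022 < 4.229 ≤ a1+a2=5.768 → R2 fires; B=1 Q=2 A=4 D=9 P=6
Draw 3: a1=0.876, a2=2.712, a3=0.711, a4=0.365, a0=4.664; τ=−ln(0.2579)/4.664=0.291 → t=0.550; u2·a0=0.1395·4.664=0.651 ≤ a1=0.876 → R1 fires; B=2 Q=2 A=4 D=11 P=5
Draw 4: a1=0.730, a2=2.260, a3=1.738, a4=0.730, a0=5.458; τ=−ln(0.2175)/5.458=0.280 → t=0.830; u2·a0=0.0902·5.458=0.492 ≤ a1=0.730 → R1 fires; B=3 Q=2 A=4 D=13 P=4
Draw 5: a1=0.584, a2=1.808, a3=3.081, a4=1.095, a0=6.568; τ=−ln(0.2188)/6.568=0.231 → t=1.061; u2·a0=0.8758·6.568=5.752; a1+…+a3=5.473 < 5.752 ≤ a1+…+a4=6.568 → R4 fires; B=2 Q=2 A=4 D=15 P=4
Draw 6: a1=0.584, a2=1.808, a3=2.370, a4=0.730, a0=5.492; τ=−ln(0.3687)/5.492=0.182 → t=1.243; u2·a0=0.5723·5.492=3.143; a1+a2=2.392 < 3.143 ≤ a1+…+a3=4.762 → R3 fires; B=1 Q=2 A=4 D=15 P=5
Draw 7: a1=0.730, a2=2.260, a3=1.185, a4=0.365, a0=4.540; τ=−ln(0.5114)/4.540=0.148 → t=1.391; u2·a0=0.8133·4.540=3.692; a1+a2=2.990 < 3.692 ≤ a1+…+a3=4.175 → R3 fires; B=0 Q=2 A=4 D=15 P=6
Draw 8: a1=0.876, a2=2.712, a3=0.000, a4=0.000, a0=3.588; τ=−ln(0.9878)/3.588=0.003 → t=1.394; u2·a0=0.3500·3.588=1.256; a1=0.876 < 1.256 ≤ a1+a2=3.588 → R2 fires; B=0 Q=1 A=4 D=17 P=5
Draw 9: a1=0.730, a2=1.130, a3=0.000, a4=0.000, a0=1.860; τ=−ln(0.4390)/1.860=0.443 → t=1.837; u2·a0=0.1184·1.860=0.220 ≤ a1=0.730 → R1 fires; B=1 Q=1 A=4 D=19 P=4
Draw 10: a1=0.584, a2=0.904, a3=1.501, a4=0.365, a0=3.354; τ=−ln(0.9125)/3.354=0.027 → t=1.864; u2·a0=0.0128·3.354=0.043 ≤ a1=0.584 → R1 fires; B=2 Q=1 A=4 D=21 P=3
Draw 11: a1=0.438, a2=0.678, a3=3.318, a4=0.730, a0=5.164; τ=−ln(0.5294)/5.164=0.123 → t=1.987; u2·a0=0.9929·5.164=5.127; a1+…+a3=4.434 < 5.127 ≤ a1+…+a4=5.164 → R4 fires; B=1 Q=1 A=4 D=23 P=3
Draw 12: a1=0.438, a2=0.678, a3=1.817, a4=0.365, a0=3.298; τ=−ln(0.6052)/3.298=0.152 → t=2.140; u2·a0=0.5498·3.298=1.813; a1+a2=1.116 < 1.813 ≤ a1+…+a3=2.933 → R3 fires; B=0 Q=1 A=4 D=23 P=4
Draw 13: a1=0.584, a2=0.904, a3=0.000, a4=0.000, a0=1.488; τ=−ln(0.0873)/1.488=1.639 → t=3.778; u2·a0=0.7949·1.488=1.183; a1=0.584 < 1.183 ≤ a1+a2=1.488 → R2 fires; B=0 Q=0 A=4 D=25 P=3
Draw 14: a1=0.438, a2=0.000, a3=0.000, a4=0.000, a0=0.438; τ=−ln(0.3624)/0.438=2.317 → t=6.096; u2·a0=0.8568·0.438=0.375 ≤ a1=0.438 → R1 fires; B=1 Q=0 A=4 D=27 P=2
Draw 15: a1=0.292, a2=0.000, a3=2.133, a4=0.365, a0=2.790; τ=−ln(0.8430)/2.790=0.061 → t=6.157 > T=6.15: stop.
Read off D at T=6.15: 27

D at T = 27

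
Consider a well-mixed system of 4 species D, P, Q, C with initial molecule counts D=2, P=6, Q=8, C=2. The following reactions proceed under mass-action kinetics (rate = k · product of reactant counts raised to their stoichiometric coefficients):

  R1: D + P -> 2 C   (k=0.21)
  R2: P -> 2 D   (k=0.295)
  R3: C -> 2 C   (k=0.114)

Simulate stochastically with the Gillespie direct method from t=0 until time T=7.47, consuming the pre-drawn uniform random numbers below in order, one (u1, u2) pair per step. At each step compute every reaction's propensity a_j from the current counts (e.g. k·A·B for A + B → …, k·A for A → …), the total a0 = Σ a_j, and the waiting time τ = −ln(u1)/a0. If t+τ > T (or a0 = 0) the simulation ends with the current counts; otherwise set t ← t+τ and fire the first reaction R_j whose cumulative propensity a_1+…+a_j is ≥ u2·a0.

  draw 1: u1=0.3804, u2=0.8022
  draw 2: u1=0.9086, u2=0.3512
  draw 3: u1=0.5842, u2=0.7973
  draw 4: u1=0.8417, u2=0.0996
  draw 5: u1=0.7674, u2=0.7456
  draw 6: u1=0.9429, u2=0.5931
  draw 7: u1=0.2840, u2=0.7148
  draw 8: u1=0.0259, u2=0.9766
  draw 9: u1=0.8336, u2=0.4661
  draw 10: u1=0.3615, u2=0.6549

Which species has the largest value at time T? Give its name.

Dominant species at T: C

t=0.000: D=2 P=6 Q=8 C=2
Draw 1: a1=2.520, a2=1.770, a3=0.228, a0=4.518; τ=−ln(0.3804)/4.518=0.214 → t=0.214; u2·a0=0.8022·4.518=3.624; a1=2.520 < 3.624 ≤ a1+a2=4.290 → R2 fires; D=4 P=5 Q=8 C=2
Draw 2: a1=4.200, a2=1.475, a3=0.228, a0=5.903; τ=−ln(0.9086)/5.903=0.016 → t=0.230; u2·a0=0.3512·5.903=2.073 ≤ a1=4.200 → R1 fires; D=3 P=4 Q=8 C=4
Draw 3: a1=2.520, a2=1.180, a3=0.456, a0=4.156; τ=−ln(0.5842)/4.156=0.129 → t=0.360; u2·a0=0.7973·4.156=3.314; a1=2.520 < 3.314 ≤ a1+a2=3.700 → R2 fires; D=5 P=3 Q=8 C=4
Draw 4: a1=3.150, a2=0.885, a3=0.456, a0=4.491; τ=−ln(0.8417)/4.491=0.038 → t=0.398; u2·a0=0.0996·4.491=0.447 ≤ a1=3.150 → R1 fires; D=4 P=2 Q=8 C=6
Draw 5: a1=1.680, a2=0.590, a3=0.684, a0=2.954; τ=−ln(0.7674)/2.954=0.090 → t=0.487; u2·a0=0.7456·2.954=2.203; a1=1.680 < 2.203 ≤ a1+a2=2.270 → R2 fires; D=6 P=1 Q=8 C=6
Draw 6: a1=1.260, a2=0.295, a3=0.684, a0=2.239; τ=−ln(0.9429)/2.239=0.026 → t=0.514; u2·a0=0.5931·2.239=1.328; a1=1.260 < 1.328 ≤ a1+a2=1.555 → R2 fires; D=8 P=0 Q=8 C=6
Draw 7: a1=0.000, a2=0.000, a3=0.684, a0=0.684; τ=−ln(0.2840)/0.684=1.840 → t=2.354; u2·a0=0.7148·0.684=0.489; a1+a2=0.000 < 0.489 ≤ a1+…+a3=0.684 → R3 fires; D=8 P=0 Q=8 C=7
Draw 8: a1=0.000, a2=0.000, a3=0.798, a0=0.798; τ=−ln(0.0259)/0.798=4.578 → t=6.932; u2·a0=0.9766·0.798=0.779; a1+a2=0.000 < 0.779 ≤ a1+…+a3=0.798 → R3 fires; D=8 P=0 Q=8 C=8
Draw 9: a1=0.000, a2=0.000, a3=0.912, a0=0.912; τ=−ln(0.8336)/0.912=0.200 → t=7.132; u2·a0=0.4661·0.912=0.425; a1+a2=0.000 < 0.425 ≤ a1+…+a3=0.912 → R3 fires; D=8 P=0 Q=8 C=9
Draw 10: a1=0.000, a2=0.000, a3=1.026, a0=1.026; τ=−ln(0.3615)/1.026=0.992 → t=8.124 > T=7.47: stop.
At T=7.47: D=8 P=0 Q=8 C=9; the largest is C.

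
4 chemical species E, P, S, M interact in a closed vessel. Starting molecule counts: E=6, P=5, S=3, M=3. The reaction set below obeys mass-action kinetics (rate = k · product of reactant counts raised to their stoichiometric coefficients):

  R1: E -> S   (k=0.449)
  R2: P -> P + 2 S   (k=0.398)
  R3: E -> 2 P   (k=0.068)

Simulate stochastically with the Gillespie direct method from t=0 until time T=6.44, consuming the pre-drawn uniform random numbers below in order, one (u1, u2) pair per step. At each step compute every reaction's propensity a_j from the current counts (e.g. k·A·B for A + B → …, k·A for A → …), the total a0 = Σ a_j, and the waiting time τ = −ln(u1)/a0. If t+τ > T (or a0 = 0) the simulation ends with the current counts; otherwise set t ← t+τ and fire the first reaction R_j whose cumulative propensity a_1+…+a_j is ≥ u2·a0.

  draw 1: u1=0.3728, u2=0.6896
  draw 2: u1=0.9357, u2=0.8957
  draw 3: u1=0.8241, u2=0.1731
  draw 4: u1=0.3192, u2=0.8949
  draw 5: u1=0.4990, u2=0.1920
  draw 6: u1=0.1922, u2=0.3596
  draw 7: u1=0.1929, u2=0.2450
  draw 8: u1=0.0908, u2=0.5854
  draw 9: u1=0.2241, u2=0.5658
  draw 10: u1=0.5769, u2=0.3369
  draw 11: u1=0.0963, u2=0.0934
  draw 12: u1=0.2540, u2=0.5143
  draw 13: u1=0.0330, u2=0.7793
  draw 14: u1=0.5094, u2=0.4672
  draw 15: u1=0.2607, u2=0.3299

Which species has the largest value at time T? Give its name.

t=0.000: E=6 P=5 S=3 M=3
Draw 1: a1=2.694, a2=1.990, a3=0.408, a0=5.092; τ=−ln(0.3728)/5.092=0.194 → t=0.194; u2·a0=0.6896·5.092=3.511; a1=2.694 < 3.511 ≤ a1+a2=4.684 → R2 fires; E=6 P=5 S=5 M=3
Draw 2: a1=2.694, a2=1.990, a3=0.408, a0=5.092; τ=−ln(0.9357)/5.092=0.013 → t=0.207; u2·a0=0.8957·5.092=4.561; a1=2.694 < 4.561 ≤ a1+a2=4.684 → R2 fires; E=6 P=5 S=7 M=3
Draw 3: a1=2.694, a2=1.990, a3=0.408, a0=5.092; τ=−ln(0.8241)/5.092=0.038 → t=0.245; u2·a0=0.1731·5.092=0.881 ≤ a1=2.694 → R1 fires; E=5 P=5 S=8 M=3
Draw 4: a1=2.245, a2=1.990, a3=0.340, a0=4.575; τ=−ln(0.3192)/4.575=0.250 → t=0.494; u2·a0=0.8949·4.575=4.094; a1=2.245 < 4.094 ≤ a1+a2=4.235 → R2 fires; E=5 P=5 S=10 M=3
Draw 5: a1=2.245, a2=1.990, a3=0.340, a0=4.575; τ=−ln(0.4990)/4.575=0.152 → t=0.646; u2·a0=0.1920·4.575=0.878 ≤ a1=2.245 → R1 fires; E=4 P=5 S=11 M=3
Draw 6: a1=1.796, a2=1.990, a3=0.272, a0=4.058; τ=−ln(0.1922)/4.058=0.406 → t=1.053; u2·a0=0.3596·4.058=1.459 ≤ a1=1.796 → R1 fires; E=3 P=5 S=12 M=3
Draw 7: a1=1.347, a2=1.990, a3=0.204, a0=3.541; τ=−ln(0.1929)/3.541=0.465 → t=1.518; u2·a0=0.2450·3.541=0.868 ≤ a1=1.347 → R1 fires; E=2 P=5 S=13 M=3
Draw 8: a1=0.898, a2=1.990, a3=0.136, a0=3.024; τ=−ln(0.0908)/3.024=0.793 → t=2.311; u2·a0=0.5854·3.024=1.770; a1=0.898 < 1.770 ≤ a1+a2=2.888 → R2 fires; E=2 P=5 S=15 M=3
Draw 9: a1=0.898, a2=1.990, a3=0.136, a0=3.024; τ=−ln(0.2241)/3.024=0.495 → t=2.805; u2·a0=0.5658·3.024=1.711; a1=0.898 < 1.711 ≤ a1+a2=2.888 → R2 fires; E=2 P=5 S=17 M=3
Draw 10: a1=0.898, a2=1.990, a3=0.136, a0=3.024; τ=−ln(0.5769)/3.024=0.182 → t=2.987; u2·a0=0.3369·3.024=1.019; a1=0.898 < 1.019 ≤ a1+a2=2.888 → R2 fires; E=2 P=5 S=19 M=3
Draw 11: a1=0.898, a2=1.990, a3=0.136, a0=3.024; τ=−ln(0.0963)/3.024=0.774 → t=3.761; u2·a0=0.0934·3.024=0.282 ≤ a1=0.898 → R1 fires; E=1 P=5 S=20 M=3
Draw 12: a1=0.449, a2=1.990, a3=0.068, a0=2.507; τ=−ln(0.2540)/2.507=0.547 → t=4.308; u2·a0=0.5143·2.507=1.289; a1=0.449 < 1.289 ≤ a1+a2=2.439 → R2 fires; E=1 P=5 S=22 M=3
Draw 13: a1=0.449, a2=1.990, a3=0.068, a0=2.507; τ=−ln(0.0330)/2.507=1.361 → t=5.669; u2·a0=0.7793·2.507=1.954; a1=0.449 < 1.954 ≤ a1+a2=2.439 → R2 fires; E=1 P=5 S=24 M=3
Draw 14: a1=0.449, a2=1.990, a3=0.068, a0=2.507; τ=−ln(0.5094)/2.507=0.269 → t=5.938; u2·a0=0.4672·2.507=1.171; a1=0.449 < 1.171 ≤ a1+a2=2.439 → R2 fires; E=1 P=5 S=26 M=3
Draw 15: a1=0.449, a2=1.990, a3=0.068, a0=2.507; τ=−ln(0.2607)/2.507=0.536 → t=6.474 > T=6.44: stop.
At T=6.44: E=1 P=5 S=26 M=3; the largest is S.

Dominant species at T: S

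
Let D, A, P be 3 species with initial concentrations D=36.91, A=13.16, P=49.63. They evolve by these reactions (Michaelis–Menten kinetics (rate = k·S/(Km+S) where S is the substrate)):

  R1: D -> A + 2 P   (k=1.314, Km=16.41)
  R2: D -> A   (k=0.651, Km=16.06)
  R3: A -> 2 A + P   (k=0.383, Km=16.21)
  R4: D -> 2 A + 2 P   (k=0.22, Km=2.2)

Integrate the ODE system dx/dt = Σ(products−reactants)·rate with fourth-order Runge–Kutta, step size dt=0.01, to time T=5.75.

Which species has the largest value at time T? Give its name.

RK4 with dt=0.01: 575 steps to T=5.75. Trajectory (selected grid times):
t=0.00: D=36.91 A=13.16 P=49.63
t=0.64: D=35.91 A=14.41 P=51.17
t=1.28: D=34.91 A=15.65 P=52.70
t=1.92: D=33.93 A=16.89 P=54.23
t=2.56: D=32.95 A=18.13 P=55.75
t=3.19: D=32.00 A=19.34 P=57.23
t=3.83: D=31.04 A=20.57 P=58.74
t=4.47: D=30.08 A=21.79 P=60.24
t=5.11: D=29.14 A=23.01 P=61.72
t=5.75: D=28.21 A=24.22 P=63.20
At T=5.75: D=28.21 A=24.22 P=63.20; the largest is P.

Dominant species at T: P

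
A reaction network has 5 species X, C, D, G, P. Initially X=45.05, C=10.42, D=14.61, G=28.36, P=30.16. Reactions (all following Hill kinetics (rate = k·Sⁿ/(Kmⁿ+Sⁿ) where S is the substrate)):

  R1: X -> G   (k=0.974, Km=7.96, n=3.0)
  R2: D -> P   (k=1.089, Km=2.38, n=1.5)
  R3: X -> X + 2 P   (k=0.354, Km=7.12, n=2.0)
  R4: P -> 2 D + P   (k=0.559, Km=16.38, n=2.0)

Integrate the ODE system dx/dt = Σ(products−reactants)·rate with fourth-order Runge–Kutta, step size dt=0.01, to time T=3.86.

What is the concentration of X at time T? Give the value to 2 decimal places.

X at T = 41.31

RK4 with dt=0.01: 386 steps to T=3.86. Trajectory (selected grid times):
t=0.00: X=45.05 C=10.42 D=14.61 G=28.36 P=30.16
t=0.43: X=44.63 C=10.42 D=14.54 G=28.78 P=30.90
t=0.86: X=44.22 C=10.42 D=14.48 G=29.19 P=31.63
t=1.29: X=43.80 C=10.42 D=14.42 G=29.61 P=32.37
t=1.72: X=43.38 C=10.42 D=14.37 G=30.03 P=33.10
t=2.14: X=42.98 C=10.42 D=14.32 G=30.43 P=33.82
t=2.57: X=42.56 C=10.42 D=14.27 G=30.85 P=34.56
t=3.00: X=42.15 C=10.42 D=14.23 G=31.26 P=35.29
t=3.43: X=41.73 C=10.42 D=14.19 G=31.68 P=36.02
t=3.86: X=41.31 C=10.42 D=14.15 G=32.10 P=36.76
Read off X at T=3.86: 41.31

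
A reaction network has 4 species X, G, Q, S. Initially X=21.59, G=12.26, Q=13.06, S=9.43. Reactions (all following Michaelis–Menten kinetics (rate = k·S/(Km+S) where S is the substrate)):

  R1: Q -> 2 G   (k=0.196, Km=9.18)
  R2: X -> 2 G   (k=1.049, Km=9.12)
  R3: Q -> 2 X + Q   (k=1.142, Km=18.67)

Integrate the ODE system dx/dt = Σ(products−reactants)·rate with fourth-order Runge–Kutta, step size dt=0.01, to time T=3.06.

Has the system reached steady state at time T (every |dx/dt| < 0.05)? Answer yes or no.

RK4 with dt=0.01: 306 steps to T=3.06. Trajectory (selected grid times):
t=0.00: X=21.59 G=12.26 Q=13.06 S=9.43
t=0.34: X=21.66 G=12.84 Q=13.02 S=9.43
t=0.68: X=21.73 G=13.42 Q=12.98 S=9.43
t=1.02: X=21.79 G=14.00 Q=12.94 S=9.43
t=1.36: X=21.86 G=14.58 Q=12.90 S=9.43
t=1.70: X=21.92 G=15.16 Q=12.86 S=9.43
t=2.04: X=21.99 G=15.75 Q=12.83 S=9.43
t=2.38: X=22.05 G=16.33 Q=12.79 S=9.43
t=2.72: X=22.12 G=16.91 Q=12.75 S=9.43
t=3.06: X=22.18 G=17.49 Q=12.71 S=9.43
Rates at T: R1=0.1138, R2=0.7433, R3=0.4625
dx/dt at T (Σ net stoichiometry × rate): X=+0.1818, G=+1.7143, Q=-0.1138, S=+0.0000
Largest |dx/dt| is |+1.7143| (G) ≥ 0.05 → not steady.

Steady state at T: no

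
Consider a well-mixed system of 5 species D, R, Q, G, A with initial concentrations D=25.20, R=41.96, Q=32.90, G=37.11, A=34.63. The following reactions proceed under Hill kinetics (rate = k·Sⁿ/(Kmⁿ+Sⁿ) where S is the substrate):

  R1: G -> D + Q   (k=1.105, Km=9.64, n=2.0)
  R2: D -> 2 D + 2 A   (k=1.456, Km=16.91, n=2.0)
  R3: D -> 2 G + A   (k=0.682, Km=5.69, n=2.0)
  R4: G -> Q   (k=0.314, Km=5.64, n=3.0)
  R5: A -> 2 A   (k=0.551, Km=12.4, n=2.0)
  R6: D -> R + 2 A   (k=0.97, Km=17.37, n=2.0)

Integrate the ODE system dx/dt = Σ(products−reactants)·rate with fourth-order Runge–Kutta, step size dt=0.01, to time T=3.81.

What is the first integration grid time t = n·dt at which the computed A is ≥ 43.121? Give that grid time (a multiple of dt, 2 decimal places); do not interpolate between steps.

Threshold first reached at t = 1.88

RK4 with dt=0.01: 381 steps to T=3.81. Trajectory (selected grid times):
t=0.00: D=25.20 R=41.96 Q=32.90 G=37.11 A=34.63
t=0.42: D=25.51 R=42.24 Q=33.47 G=37.09 A=36.51
t=0.85: D=25.82 R=42.52 Q=34.05 G=37.07 A=38.45
t=1.27: D=26.13 R=42.80 Q=34.61 G=37.05 A=40.35
t=1.69: D=26.44 R=43.09 Q=35.18 G=37.03 A=42.27
t=1.87: D=26.58 R=43.21 Q=35.42 G=37.02 A=43.10
t=1.88: D=26.58 R=43.22 Q=35.43 G=37.02 A=43.14
t=2.12: D=26.76 R=43.38 Q=35.76 G=37.01 A=44.25
t=2.54: D=27.07 R=43.67 Q=36.32 G=36.99 A=46.19
t=2.96: D=27.38 R=43.96 Q=36.89 G=36.98 A=48.14
t=3.39: D=27.70 R=44.26 Q=37.47 G=36.96 A=50.15
t=3.81: D=28.02 R=44.55 Q=38.03 G=36.94 A=52.13
A(1.87)=43.098 < 43.121 but A(1.88)=43.144 ≥ 43.121, so the first grid time is t=1.88.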